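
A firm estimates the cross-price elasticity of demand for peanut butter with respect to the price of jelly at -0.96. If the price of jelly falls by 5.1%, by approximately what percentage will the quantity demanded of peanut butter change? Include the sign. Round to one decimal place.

4.9%

%ΔQ ≈ ε × %ΔP of jelly = -0.96 × (-5.1%) = 4.9%.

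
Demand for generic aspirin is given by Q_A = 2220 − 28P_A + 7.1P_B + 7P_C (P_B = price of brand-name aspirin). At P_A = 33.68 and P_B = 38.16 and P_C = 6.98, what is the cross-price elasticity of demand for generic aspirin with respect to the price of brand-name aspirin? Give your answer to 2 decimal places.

At P_A = 33.68 and P_B = 38.16 and P_C = 6.98: Q_A = 1596.756.
∂Q_A/∂P_B = 7.1.
ε = (∂Q_A/∂P_B)(P_B/Q_A) = 7.1 × (38.16/1596.756) ≈ 0.17.
Since ε > 0, generic aspirin and brand-name aspirin are substitutes.

0.17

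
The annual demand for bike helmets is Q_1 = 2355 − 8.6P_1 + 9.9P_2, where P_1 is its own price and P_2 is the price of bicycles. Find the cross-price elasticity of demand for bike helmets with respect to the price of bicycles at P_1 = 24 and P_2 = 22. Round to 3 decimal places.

At P_1 = 24 and P_2 = 22: Q_1 = 2366.4.
∂Q_1/∂P_2 = 9.9.
ε = (∂Q_1/∂P_2)(P_2/Q_1) = 9.9 × (22/2366.4) ≈ 0.092.
Since ε > 0, bike helmets and bicycles are substitutes.

0.092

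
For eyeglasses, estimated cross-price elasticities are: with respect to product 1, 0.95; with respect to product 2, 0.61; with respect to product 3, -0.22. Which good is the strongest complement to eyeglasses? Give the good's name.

Complements have ε < 0. The most negative value is -0.22 (product 3).

product 3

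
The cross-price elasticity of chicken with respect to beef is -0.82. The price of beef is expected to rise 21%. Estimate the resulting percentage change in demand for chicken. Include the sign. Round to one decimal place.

%ΔQ ≈ ε × %ΔP of beef = -0.82 × (21%) = -17.2%.
Demand for chicken falls by about 17.2%.

-17.2%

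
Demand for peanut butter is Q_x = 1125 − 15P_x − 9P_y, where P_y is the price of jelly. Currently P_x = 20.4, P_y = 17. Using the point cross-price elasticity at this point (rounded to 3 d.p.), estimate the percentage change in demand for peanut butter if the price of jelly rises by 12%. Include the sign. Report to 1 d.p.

At P_x = 20.4, P_y = 17: Q_x = 666.
∂Q_x/∂P_y = -9.
ε = (∂Q_x/∂P_y)(P_y/Q_x) = -9.0000 × 17/666 ≈ -0.230.
%ΔQ_x ≈ ε × %ΔP_y = -0.230 × (12%) = -2.8%.

-2.8%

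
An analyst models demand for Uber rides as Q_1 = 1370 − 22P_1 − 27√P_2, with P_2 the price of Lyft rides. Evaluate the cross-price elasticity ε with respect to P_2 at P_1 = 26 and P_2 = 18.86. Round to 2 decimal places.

At P_1 = 26 and P_2 = 18.86: Q_1 = 680.744.
∂Q_1/∂P_2 = -27/(2√P_2) = -27/(2√18.86) = -3.1086.
ε = (∂Q_1/∂P_2)(P_2/Q_1) = -3.1086 × (18.86/680.744) ≈ -0.09.

-0.09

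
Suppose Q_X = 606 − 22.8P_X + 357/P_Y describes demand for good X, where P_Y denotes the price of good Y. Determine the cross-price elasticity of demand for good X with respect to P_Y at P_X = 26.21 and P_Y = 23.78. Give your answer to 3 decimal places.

At P_X = 26.21 and P_Y = 23.78: Q_X = 23.425.
∂Q_X/∂P_Y = −357/P_Y² = -0.6313.
ε = (∂Q_X/∂P_Y)(P_Y/Q_X) = -0.6313 × (23.78/23.425) ≈ -0.641.

-0.641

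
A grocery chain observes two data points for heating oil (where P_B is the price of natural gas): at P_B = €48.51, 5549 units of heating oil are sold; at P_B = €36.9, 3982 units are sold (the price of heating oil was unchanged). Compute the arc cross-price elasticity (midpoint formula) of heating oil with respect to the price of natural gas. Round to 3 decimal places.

1.210

ΔQ_A = 3982 − 5549 = -1567; ΔP_B = 36.9 − 48.51 = -11.61.
Midpoints: Q̄_A = 4765.5, P̄_B = 42.70.
ε = (ΔQ_A/Q̄_A)/(ΔP_B/P̄_B) = (-1567/4765.5)/(-11.61/42.70) ≈ 1.210.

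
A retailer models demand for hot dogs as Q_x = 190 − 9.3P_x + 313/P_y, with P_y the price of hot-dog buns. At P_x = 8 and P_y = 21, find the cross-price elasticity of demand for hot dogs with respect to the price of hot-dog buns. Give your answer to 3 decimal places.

-0.114

At P_x = 8 and P_y = 21: Q_x = 130.505.
∂Q_x/∂P_y = −313/P_y² = -0.7098.
ε = (∂Q_x/∂P_y)(P_y/Q_x) = -0.7098 × (21/130.505) ≈ -0.114.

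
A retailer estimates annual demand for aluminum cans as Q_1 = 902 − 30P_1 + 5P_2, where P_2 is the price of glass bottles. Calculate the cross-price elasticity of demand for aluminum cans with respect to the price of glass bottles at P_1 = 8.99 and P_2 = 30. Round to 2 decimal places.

0.19

At P_1 = 8.99 and P_2 = 30: Q_1 = 782.3.
∂Q_1/∂P_2 = 5.
ε = (∂Q_1/∂P_2)(P_2/Q_1) = 5 × (30/782.3) ≈ 0.19.
Since ε > 0, aluminum cans and glass bottles are substitutes.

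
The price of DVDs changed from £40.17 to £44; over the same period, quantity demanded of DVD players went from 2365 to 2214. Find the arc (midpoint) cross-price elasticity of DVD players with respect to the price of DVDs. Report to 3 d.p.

-0.725

ΔQ_A = 2214 − 2365 = -151; ΔP_B = 44 − 40.17 = 3.83.
Midpoints: Q̄_A = 2289.5, P̄_B = 42.09.
ε = (ΔQ_A/Q̄_A)/(ΔP_B/P̄_B) = (-151/2289.5)/(3.83/42.09) ≈ -0.725.
ε < 0: DVD players and DVDs are complements.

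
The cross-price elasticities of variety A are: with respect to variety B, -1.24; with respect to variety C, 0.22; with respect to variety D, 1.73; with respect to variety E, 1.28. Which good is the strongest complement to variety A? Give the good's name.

variety B

Complements have ε < 0. The most negative value is -1.24 (variety B).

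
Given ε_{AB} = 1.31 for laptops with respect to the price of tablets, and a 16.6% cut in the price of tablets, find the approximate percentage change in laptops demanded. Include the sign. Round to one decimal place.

%ΔQ ≈ ε × %ΔP of tablets = 1.31 × (-16.6%) = -21.7%.

-21.7%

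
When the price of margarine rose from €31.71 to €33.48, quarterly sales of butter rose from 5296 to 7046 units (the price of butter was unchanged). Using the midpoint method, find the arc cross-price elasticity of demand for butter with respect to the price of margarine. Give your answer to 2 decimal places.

ΔQ_A = 7046 − 5296 = 1750; ΔP_B = 33.48 − 31.71 = 1.77.
Midpoints: Q̄_A = 6171.0, P̄_B = 32.59.
ε = (ΔQ_A/Q̄_A)/(ΔP_B/P̄_B) = (1750/6171.0)/(1.77/32.59) ≈ 5.22.

5.22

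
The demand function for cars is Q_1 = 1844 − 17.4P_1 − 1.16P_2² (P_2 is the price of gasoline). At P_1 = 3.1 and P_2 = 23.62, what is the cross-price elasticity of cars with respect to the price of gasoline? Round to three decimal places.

-1.133

At P_1 = 3.1 and P_2 = 23.62: Q_1 = 1142.891.
∂Q_1/∂P_2 = -2.32P_2 = -2.32(23.62) = -54.7984.
ε = (∂Q_1/∂P_2)(P_2/Q_1) = -54.7984 × (23.62/1142.891) ≈ -1.133.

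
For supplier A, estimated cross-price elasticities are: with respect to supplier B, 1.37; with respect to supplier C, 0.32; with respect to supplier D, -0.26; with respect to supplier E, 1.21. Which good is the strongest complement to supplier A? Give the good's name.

Complements have ε < 0. The most negative value is -0.26 (supplier D).

supplier D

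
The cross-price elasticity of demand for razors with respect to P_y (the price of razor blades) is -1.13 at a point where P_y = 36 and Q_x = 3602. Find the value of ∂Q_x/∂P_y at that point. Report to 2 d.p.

ε = (∂Q_x/∂P_y)·(P_y/Q_x) ⇒ ∂Q_x/∂P_y = ε·Q_x/P_y = -1.13 × 3602/36 ≈ -113.06.

-113.06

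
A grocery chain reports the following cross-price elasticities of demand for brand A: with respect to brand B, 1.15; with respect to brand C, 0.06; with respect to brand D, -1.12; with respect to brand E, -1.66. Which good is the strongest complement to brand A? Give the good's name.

Complements have ε < 0. The most negative value is -1.66 (brand E).

brand E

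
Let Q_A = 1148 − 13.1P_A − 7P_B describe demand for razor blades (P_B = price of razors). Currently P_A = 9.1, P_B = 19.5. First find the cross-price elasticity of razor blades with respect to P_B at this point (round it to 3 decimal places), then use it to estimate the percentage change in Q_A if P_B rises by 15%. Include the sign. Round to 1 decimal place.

At P_A = 9.1, P_B = 19.5: Q_A = 892.29.
∂Q_A/∂P_B = -7.
ε = (∂Q_A/∂P_B)(P_B/Q_A) = -7.0000 × 19.5/892.29 ≈ -0.153.
%ΔQ_A ≈ ε × %ΔP_B = -0.153 × (15%) = -2.3%.

-2.3%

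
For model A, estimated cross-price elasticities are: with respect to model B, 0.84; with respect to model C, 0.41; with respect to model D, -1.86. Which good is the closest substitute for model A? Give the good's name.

Substitutes have ε > 0. Among the positive values, 0.84 (model B) is largest.

model B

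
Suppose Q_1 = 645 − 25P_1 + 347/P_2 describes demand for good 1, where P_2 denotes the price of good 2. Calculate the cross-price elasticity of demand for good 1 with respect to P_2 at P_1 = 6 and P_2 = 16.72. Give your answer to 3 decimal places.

-0.040

At P_1 = 6 and P_2 = 16.72: Q_1 = 515.754.
∂Q_1/∂P_2 = −347/P_2² = -1.2412.
ε = (∂Q_1/∂P_2)(P_2/Q_1) = -1.2412 × (16.72/515.754) ≈ -0.040.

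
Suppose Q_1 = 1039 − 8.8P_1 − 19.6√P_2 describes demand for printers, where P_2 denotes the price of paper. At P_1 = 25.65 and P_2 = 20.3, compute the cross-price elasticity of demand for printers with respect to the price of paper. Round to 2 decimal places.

-0.06

At P_1 = 25.65 and P_2 = 20.3: Q_1 = 724.971.
∂Q_1/∂P_2 = -19.6/(2√P_2) = -19.6/(2√20.3) = -2.1751.
ε = (∂Q_1/∂P_2)(P_2/Q_1) = -2.1751 × (20.3/724.971) ≈ -0.06.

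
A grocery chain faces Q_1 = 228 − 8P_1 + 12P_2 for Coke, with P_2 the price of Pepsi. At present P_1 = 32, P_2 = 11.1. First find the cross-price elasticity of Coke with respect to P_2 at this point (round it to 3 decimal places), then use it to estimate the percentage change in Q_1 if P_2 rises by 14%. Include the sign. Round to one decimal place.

At P_1 = 32, P_2 = 11.1: Q_1 = 105.2.
∂Q_1/∂P_2 = 12.
ε = (∂Q_1/∂P_2)(P_2/Q_1) = 12.0000 × 11.1/105.2 ≈ 1.266.
%ΔQ_1 ≈ ε × %ΔP_2 = 1.266 × (14%) = 17.7%.

17.7%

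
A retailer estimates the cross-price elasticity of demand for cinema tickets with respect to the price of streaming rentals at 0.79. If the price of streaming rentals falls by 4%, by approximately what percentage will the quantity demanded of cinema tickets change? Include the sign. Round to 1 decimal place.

%ΔQ ≈ ε × %ΔP of streaming rentals = 0.79 × (-4%) = -3.2%.
Demand for cinema tickets falls by about 3.2%.

-3.2%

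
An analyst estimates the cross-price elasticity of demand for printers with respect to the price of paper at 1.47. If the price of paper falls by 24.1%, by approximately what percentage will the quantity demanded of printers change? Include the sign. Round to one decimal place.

-35.4%

%ΔQ ≈ ε × %ΔP of paper = 1.47 × (-24.1%) = -35.4%.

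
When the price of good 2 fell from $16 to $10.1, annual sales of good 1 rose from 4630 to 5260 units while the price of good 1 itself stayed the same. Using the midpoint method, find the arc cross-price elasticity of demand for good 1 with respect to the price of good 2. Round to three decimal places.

-0.282

ΔQ_1 = 5260 − 4630 = 630; ΔP_2 = 10.1 − 16 = -5.9.
Midpoints: Q̄_1 = 4945.0, P̄_2 = 13.05.
ε = (ΔQ_1/Q̄_1)/(ΔP_2/P̄_2) = (630/4945.0)/(-5.9/13.05) ≈ -0.282.
ε < 0: good 1 and good 2 are complements.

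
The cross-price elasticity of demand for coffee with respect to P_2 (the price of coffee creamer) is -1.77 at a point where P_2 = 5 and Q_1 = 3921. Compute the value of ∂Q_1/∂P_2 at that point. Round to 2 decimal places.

-1388.03

ε = (∂Q_1/∂P_2)·(P_2/Q_1) ⇒ ∂Q_1/∂P_2 = ε·Q_1/P_2 = -1.77 × 3921/5 ≈ -1388.03.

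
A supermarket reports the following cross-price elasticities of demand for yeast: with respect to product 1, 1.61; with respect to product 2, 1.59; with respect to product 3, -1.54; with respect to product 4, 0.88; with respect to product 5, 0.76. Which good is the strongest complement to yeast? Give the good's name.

product 3

Complements have ε < 0. The most negative value is -1.54 (product 3).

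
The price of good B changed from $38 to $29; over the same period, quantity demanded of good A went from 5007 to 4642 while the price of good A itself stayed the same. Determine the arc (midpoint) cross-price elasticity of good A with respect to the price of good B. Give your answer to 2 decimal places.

0.28

ΔQ_A = 4642 − 5007 = -365; ΔP_B = 29 − 38 = -9.
Midpoints: Q̄_A = 4824.5, P̄_B = 33.50.
ε = (ΔQ_A/Q̄_A)/(ΔP_B/P̄_B) = (-365/4824.5)/(-9/33.50) ≈ 0.28.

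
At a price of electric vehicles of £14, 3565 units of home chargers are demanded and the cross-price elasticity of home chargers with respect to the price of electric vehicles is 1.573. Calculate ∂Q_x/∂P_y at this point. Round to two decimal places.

ε = (∂Q_x/∂P_y)·(P_y/Q_x) ⇒ ∂Q_x/∂P_y = ε·Q_x/P_y = 1.573 × 3565/14 ≈ 400.55.

400.55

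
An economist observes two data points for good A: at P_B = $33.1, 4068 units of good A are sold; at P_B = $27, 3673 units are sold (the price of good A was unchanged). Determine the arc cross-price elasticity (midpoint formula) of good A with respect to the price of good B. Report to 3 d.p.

ΔQ_A = 3673 − 4068 = -395; ΔP_B = 27 − 33.1 = -6.1.
Midpoints: Q̄_A = 3870.5, P̄_B = 30.05.
ε = (ΔQ_A/Q̄_A)/(ΔP_B/P̄_B) = (-395/3870.5)/(-6.1/30.05) ≈ 0.503.
ε > 0: good A and good B are substitutes.

0.503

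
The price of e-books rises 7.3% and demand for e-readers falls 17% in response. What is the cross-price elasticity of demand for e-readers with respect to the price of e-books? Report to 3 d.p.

ε = (%ΔQ of e-readers) / (%ΔP of e-books) = (-17%) / (7.3%) ≈ -2.329.
Negative cross-price elasticity: complements.

-2.329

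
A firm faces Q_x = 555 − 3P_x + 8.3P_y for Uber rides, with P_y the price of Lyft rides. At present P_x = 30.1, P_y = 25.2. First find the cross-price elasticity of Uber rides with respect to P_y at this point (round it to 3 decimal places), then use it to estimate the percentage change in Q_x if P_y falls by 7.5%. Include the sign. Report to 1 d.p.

-2.3%

At P_x = 30.1, P_y = 25.2: Q_x = 673.86.
∂Q_x/∂P_y = 8.3.
ε = (∂Q_x/∂P_y)(P_y/Q_x) = 8.3000 × 25.2/673.86 ≈ 0.310.
%ΔQ_x ≈ ε × %ΔP_y = 0.310 × (-7.5%) = -2.3%.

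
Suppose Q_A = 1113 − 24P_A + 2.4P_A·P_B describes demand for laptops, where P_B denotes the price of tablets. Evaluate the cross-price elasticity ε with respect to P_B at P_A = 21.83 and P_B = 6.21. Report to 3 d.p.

0.356

At P_A = 21.83 and P_B = 6.21: Q_A = 914.434.
∂Q_A/∂P_B = 2.4P_A = 2.4(21.83) = 52.3920.
ε = (∂Q_A/∂P_B)(P_B/Q_A) = 52.3920 × (6.21/914.434) ≈ 0.356.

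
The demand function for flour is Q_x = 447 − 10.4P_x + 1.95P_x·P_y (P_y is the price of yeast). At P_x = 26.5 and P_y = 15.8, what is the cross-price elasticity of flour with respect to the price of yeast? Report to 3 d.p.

0.826

At P_x = 26.5 and P_y = 15.8: Q_x = 987.865.
∂Q_x/∂P_y = 1.95P_x = 1.95(26.5) = 51.6750.
ε = (∂Q_x/∂P_y)(P_y/Q_x) = 51.6750 × (15.8/987.865) ≈ 0.826.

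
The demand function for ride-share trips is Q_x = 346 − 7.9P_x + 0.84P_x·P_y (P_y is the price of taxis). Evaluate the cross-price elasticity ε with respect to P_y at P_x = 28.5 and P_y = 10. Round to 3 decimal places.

At P_x = 28.5 and P_y = 10: Q_x = 360.25.
∂Q_x/∂P_y = 0.84P_x = 0.84(28.5) = 23.9400.
ε = (∂Q_x/∂P_y)(P_y/Q_x) = 23.9400 × (10/360.25) ≈ 0.665.

0.665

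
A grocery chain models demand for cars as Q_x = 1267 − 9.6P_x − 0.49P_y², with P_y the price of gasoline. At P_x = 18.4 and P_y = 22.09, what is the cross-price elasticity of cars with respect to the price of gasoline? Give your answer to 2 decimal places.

-0.56

At P_x = 18.4 and P_y = 22.09: Q_x = 851.256.
∂Q_x/∂P_y = -0.98P_y = -0.98(22.09) = -21.6482.
ε = (∂Q_x/∂P_y)(P_y/Q_x) = -21.6482 × (22.09/851.256) ≈ -0.56.
ε < 0: complements.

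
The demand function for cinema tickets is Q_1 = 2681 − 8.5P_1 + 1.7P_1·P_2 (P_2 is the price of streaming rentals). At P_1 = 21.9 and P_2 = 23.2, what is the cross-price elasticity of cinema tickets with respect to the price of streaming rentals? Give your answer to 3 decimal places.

At P_1 = 21.9 and P_2 = 23.2: Q_1 = 3358.586.
∂Q_1/∂P_2 = 1.7P_1 = 1.7(21.9) = 37.2300.
ε = (∂Q_1/∂P_2)(P_2/Q_1) = 37.2300 × (23.2/3358.586) ≈ 0.257.

0.257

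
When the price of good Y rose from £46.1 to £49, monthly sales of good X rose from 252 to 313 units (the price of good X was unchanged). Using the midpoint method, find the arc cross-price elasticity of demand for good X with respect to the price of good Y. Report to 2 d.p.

3.54

ΔQ_X = 313 − 252 = 61; ΔP_Y = 49 − 46.1 = 2.9.
Midpoints: Q̄_X = 282.5, P̄_Y = 47.55.
ε = (ΔQ_X/Q̄_X)/(ΔP_Y/P̄_Y) = (61/282.5)/(2.9/47.55) ≈ 3.54.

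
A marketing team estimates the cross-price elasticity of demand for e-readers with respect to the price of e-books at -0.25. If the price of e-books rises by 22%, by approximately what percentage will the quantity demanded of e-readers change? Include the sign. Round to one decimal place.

-5.5%

%ΔQ ≈ ε × %ΔP of e-books = -0.25 × (22%) = -5.5%.
Demand for e-readers falls by about 5.5%.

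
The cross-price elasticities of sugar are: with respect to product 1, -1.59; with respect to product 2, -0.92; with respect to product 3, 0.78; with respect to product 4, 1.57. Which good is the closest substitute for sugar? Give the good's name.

product 4

Substitutes have ε > 0. Among the positive values, 1.57 (product 4) is largest.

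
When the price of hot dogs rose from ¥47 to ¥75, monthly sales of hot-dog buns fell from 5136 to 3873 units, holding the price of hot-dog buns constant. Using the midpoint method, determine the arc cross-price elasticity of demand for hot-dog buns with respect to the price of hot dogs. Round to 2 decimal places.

ΔQ_A = 3873 − 5136 = -1263; ΔP_B = 75 − 47 = 28.
Midpoints: Q̄_A = 4504.5, P̄_B = 61.00.
ε = (ΔQ_A/Q̄_A)/(ΔP_B/P̄_B) = (-1263/4504.5)/(28/61.00) ≈ -0.61.
ε < 0: hot-dog buns and hot dogs are complements.

-0.61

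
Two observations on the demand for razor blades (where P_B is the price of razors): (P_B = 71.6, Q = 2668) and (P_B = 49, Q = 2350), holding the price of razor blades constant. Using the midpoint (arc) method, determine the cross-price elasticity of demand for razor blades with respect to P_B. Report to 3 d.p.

ΔQ_A = 2350 − 2668 = -318; ΔP_B = 49 − 71.6 = -22.6.
Midpoints: Q̄_A = 2509.0, P̄_B = 60.30.
ε = (ΔQ_A/Q̄_A)/(ΔP_B/P̄_B) = (-318/2509.0)/(-22.6/60.30) ≈ 0.338.

0.338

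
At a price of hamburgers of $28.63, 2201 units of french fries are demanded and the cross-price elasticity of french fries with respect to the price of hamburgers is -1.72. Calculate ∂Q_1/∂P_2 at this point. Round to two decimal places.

ε = (∂Q_1/∂P_2)·(P_2/Q_1) ⇒ ∂Q_1/∂P_2 = ε·Q_1/P_2 = -1.72 × 2201/28.63 ≈ -132.23.

-132.23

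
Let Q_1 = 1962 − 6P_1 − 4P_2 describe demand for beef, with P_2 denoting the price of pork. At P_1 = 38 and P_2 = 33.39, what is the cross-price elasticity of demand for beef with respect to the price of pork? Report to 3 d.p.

At P_1 = 38 and P_2 = 33.39: Q_1 = 1600.44.
∂Q_1/∂P_2 = -4.
ε = (∂Q_1/∂P_2)(P_2/Q_1) = -4 × (33.39/1600.44) ≈ -0.083.
Since ε < 0, beef and pork are complements.

-0.083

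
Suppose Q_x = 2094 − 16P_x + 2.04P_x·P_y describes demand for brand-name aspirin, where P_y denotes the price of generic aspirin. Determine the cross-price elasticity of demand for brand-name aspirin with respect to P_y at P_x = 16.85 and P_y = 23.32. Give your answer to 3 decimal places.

0.305

At P_x = 16.85 and P_y = 23.32: Q_x = 2626.002.
∂Q_x/∂P_y = 2.04P_x = 2.04(16.85) = 34.3740.
ε = (∂Q_x/∂P_y)(P_y/Q_x) = 34.3740 × (23.32/2626.002) ≈ 0.305.
ε > 0: substitutes.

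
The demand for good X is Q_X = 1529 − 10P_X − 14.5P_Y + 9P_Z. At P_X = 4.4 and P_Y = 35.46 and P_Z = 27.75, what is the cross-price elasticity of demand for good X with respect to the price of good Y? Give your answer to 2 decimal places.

-0.42

At P_X = 4.4 and P_Y = 35.46 and P_Z = 27.75: Q_X = 1220.58.
∂Q_X/∂P_Y = -14.5.
ε = (∂Q_X/∂P_Y)(P_Y/Q_X) = -14.5 × (35.46/1220.58) ≈ -0.42.
Since ε < 0, good X and good Y are complements.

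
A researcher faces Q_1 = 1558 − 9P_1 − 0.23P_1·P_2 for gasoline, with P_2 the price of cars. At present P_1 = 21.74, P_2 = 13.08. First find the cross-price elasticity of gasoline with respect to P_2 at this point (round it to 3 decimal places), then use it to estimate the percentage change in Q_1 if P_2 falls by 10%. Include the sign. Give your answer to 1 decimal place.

At P_1 = 21.74, P_2 = 13.08: Q_1 = 1296.937.
∂Q_1/∂P_2 = -0.23P_1 = -5.0002.
ε = (∂Q_1/∂P_2)(P_2/Q_1) = -5.0002 × 13.08/1296.937 ≈ -0.050.
%ΔQ_1 ≈ ε × %ΔP_2 = -0.050 × (-10%) = 0.5%.

0.5%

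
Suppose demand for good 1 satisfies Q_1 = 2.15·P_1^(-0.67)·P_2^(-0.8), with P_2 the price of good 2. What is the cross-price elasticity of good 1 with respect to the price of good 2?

-0.80

In a log-linear (constant-elasticity) demand function, the coefficient on the exponent of P_2 is the cross-price elasticity.
ε = -0.80. Negative, so good 1 and good 2 are complements.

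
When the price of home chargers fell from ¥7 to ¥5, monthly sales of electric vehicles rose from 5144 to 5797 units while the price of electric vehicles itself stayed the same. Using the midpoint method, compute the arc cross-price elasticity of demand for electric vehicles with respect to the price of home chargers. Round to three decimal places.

ΔQ_A = 5797 − 5144 = 653; ΔP_B = 5 − 7 = -2.
Midpoints: Q̄_A = 5470.5, P̄_B = 6.00.
ε = (ΔQ_A/Q̄_A)/(ΔP_B/P̄_B) = (653/5470.5)/(-2/6.00) ≈ -0.358.

-0.358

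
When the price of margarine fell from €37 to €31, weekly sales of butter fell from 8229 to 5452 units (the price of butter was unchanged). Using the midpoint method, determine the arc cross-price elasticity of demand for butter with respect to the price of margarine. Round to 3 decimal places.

ΔQ_A = 5452 − 8229 = -2777; ΔP_B = 31 − 37 = -6.
Midpoints: Q̄_A = 6840.5, P̄_B = 34.00.
ε = (ΔQ_A/Q̄_A)/(ΔP_B/P̄_B) = (-2777/6840.5)/(-6/34.00) ≈ 2.300.
ε > 0: butter and margarine are substitutes.

2.300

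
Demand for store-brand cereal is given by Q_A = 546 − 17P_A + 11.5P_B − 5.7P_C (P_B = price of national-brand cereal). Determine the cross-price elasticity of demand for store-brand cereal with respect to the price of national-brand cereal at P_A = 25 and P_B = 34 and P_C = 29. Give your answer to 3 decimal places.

At P_A = 25 and P_B = 34 and P_C = 29: Q_A = 346.7.
∂Q_A/∂P_B = 11.5.
ε = (∂Q_A/∂P_B)(P_B/Q_A) = 11.5 × (34/346.7) ≈ 1.128.

1.128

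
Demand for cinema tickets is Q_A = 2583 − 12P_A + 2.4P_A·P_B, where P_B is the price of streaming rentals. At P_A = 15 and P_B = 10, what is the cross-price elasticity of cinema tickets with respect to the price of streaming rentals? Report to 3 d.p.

0.130

At P_A = 15 and P_B = 10: Q_A = 2763.
∂Q_A/∂P_B = 2.4P_A = 2.4(15) = 36.0000.
ε = (∂Q_A/∂P_B)(P_B/Q_A) = 36.0000 × (10/2763) ≈ 0.130.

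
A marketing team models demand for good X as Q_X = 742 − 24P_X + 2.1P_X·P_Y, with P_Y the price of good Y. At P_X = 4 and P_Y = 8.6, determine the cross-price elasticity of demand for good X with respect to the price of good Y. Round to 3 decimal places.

At P_X = 4 and P_Y = 8.6: Q_X = 718.24.
∂Q_X/∂P_Y = 2.1P_X = 2.1(4) = 8.4000.
ε = (∂Q_X/∂P_Y)(P_Y/Q_X) = 8.4000 × (8.6/718.24) ≈ 0.101.
ε > 0: substitutes.

0.101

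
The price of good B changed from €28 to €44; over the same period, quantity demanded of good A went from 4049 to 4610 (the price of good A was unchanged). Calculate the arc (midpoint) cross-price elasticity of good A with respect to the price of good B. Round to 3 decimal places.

0.292

ΔQ_A = 4610 − 4049 = 561; ΔP_B = 44 − 28 = 16.
Midpoints: Q̄_A = 4329.5, P̄_B = 36.00.
ε = (ΔQ_A/Q̄_A)/(ΔP_B/P̄_B) = (561/4329.5)/(16/36.00) ≈ 0.292.
ε > 0: good A and good B are substitutes.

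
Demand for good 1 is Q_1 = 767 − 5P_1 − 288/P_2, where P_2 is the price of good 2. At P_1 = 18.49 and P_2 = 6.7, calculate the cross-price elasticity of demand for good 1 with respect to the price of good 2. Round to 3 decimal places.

At P_1 = 18.49 and P_2 = 6.7: Q_1 = 631.565.
∂Q_1/∂P_2 = 288/P_2² = 6.4157.
ε = (∂Q_1/∂P_2)(P_2/Q_1) = 6.4157 × (6.7/631.565) ≈ 0.068.
ε > 0: substitutes.

0.068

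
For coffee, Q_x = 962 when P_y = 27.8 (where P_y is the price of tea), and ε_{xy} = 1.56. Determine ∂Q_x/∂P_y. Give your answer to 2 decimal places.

ε = (∂Q_x/∂P_y)·(P_y/Q_x) ⇒ ∂Q_x/∂P_y = ε·Q_x/P_y = 1.56 × 962/27.8 ≈ 53.98.

53.98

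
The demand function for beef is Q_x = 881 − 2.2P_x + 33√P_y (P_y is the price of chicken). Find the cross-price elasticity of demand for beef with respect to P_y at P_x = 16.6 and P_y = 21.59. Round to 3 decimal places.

0.077

At P_x = 16.6 and P_y = 21.59: Q_x = 997.815.
∂Q_x/∂P_y = 33/(2√P_y) = 33/(2√21.59) = 3.5511.
ε = (∂Q_x/∂P_y)(P_y/Q_x) = 3.5511 × (21.59/997.815) ≈ 0.077.
ε > 0: substitutes.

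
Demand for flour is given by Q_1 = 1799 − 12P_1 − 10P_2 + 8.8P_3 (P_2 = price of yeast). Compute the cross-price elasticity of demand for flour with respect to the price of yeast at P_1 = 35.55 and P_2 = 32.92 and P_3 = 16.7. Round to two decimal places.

-0.28

At P_1 = 35.55 and P_2 = 32.92 and P_3 = 16.7: Q_1 = 1190.16.
∂Q_1/∂P_2 = -10.
ε = (∂Q_1/∂P_2)(P_2/Q_1) = -10 × (32.92/1190.16) ≈ -0.28.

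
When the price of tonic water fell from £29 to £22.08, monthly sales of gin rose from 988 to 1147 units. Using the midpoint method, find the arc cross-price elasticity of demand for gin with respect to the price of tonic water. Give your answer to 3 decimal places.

-0.550

ΔQ_A = 1147 − 988 = 159; ΔP_B = 22.08 − 29 = -6.92.
Midpoints: Q̄_A = 1067.5, P̄_B = 25.54.
ε = (ΔQ_A/Q̄_A)/(ΔP_B/P̄_B) = (159/1067.5)/(-6.92/25.54) ≈ -0.550.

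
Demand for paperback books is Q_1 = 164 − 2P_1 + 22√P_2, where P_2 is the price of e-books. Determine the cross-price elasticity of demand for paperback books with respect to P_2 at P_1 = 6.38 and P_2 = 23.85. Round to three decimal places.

At P_1 = 6.38 and P_2 = 23.85: Q_1 = 258.680.
∂Q_1/∂P_2 = 22/(2√P_2) = 22/(2√23.85) = 2.2524.
ε = (∂Q_1/∂P_2)(P_2/Q_1) = 2.2524 × (23.85/258.680) ≈ 0.208.

0.208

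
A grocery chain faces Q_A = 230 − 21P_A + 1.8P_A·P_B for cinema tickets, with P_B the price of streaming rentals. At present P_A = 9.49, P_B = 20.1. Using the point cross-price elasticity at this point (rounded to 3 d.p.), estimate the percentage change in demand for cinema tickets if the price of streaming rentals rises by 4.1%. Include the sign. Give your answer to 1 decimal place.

3.8%

At P_A = 9.49, P_B = 20.1: Q_A = 374.058.
∂Q_A/∂P_B = 1.8P_A = 17.0820.
ε = (∂Q_A/∂P_B)(P_B/Q_A) = 17.0820 × 20.1/374.058 ≈ 0.918.
%ΔQ_A ≈ ε × %ΔP_B = 0.918 × (4.1%) = 3.8%.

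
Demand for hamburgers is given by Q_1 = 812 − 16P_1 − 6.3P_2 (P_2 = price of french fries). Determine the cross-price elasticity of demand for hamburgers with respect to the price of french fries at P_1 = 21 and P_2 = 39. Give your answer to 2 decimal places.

-1.07

At P_1 = 21 and P_2 = 39: Q_1 = 230.3.
∂Q_1/∂P_2 = -6.3.
ε = (∂Q_1/∂P_2)(P_2/Q_1) = -6.3 × (39/230.3) ≈ -1.07.
Since ε < 0, hamburgers and french fries are complements.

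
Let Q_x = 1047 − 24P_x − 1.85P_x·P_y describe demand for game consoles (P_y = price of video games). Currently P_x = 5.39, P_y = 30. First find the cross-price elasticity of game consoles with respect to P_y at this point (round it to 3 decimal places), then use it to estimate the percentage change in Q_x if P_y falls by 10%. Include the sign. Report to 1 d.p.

4.8%

At P_x = 5.39, P_y = 30: Q_x = 618.495.
∂Q_x/∂P_y = -1.85P_x = -9.9715.
ε = (∂Q_x/∂P_y)(P_y/Q_x) = -9.9715 × 30/618.495 ≈ -0.484.
%ΔQ_x ≈ ε × %ΔP_y = -0.484 × (-10%) = 4.8%.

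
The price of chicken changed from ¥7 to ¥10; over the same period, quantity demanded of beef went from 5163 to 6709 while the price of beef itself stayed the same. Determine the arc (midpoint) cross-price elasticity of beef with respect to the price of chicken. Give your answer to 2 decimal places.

ΔQ_A = 6709 − 5163 = 1546; ΔP_B = 10 − 7 = 3.
Midpoints: Q̄_A = 5936.0, P̄_B = 8.50.
ε = (ΔQ_A/Q̄_A)/(ΔP_B/P̄_B) = (1546/5936.0)/(3/8.50) ≈ 0.74.
ε > 0: beef and chicken are substitutes.

0.74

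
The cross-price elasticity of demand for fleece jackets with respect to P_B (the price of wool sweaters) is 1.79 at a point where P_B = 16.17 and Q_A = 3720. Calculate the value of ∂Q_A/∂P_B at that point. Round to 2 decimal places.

411.80

ε = (∂Q_A/∂P_B)·(P_B/Q_A) ⇒ ∂Q_A/∂P_B = ε·Q_A/P_B = 1.79 × 3720/16.17 ≈ 411.80.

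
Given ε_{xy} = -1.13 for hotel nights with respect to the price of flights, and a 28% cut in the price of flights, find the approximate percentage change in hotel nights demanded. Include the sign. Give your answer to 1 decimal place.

31.6%

%ΔQ ≈ ε × %ΔP of flights = -1.13 × (-28%) = 31.6%.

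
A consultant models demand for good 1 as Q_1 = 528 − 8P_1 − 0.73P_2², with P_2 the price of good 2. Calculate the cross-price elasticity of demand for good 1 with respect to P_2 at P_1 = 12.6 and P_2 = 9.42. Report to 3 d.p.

-0.357

At P_1 = 12.6 and P_2 = 9.42: Q_1 = 362.422.
∂Q_1/∂P_2 = -1.46P_2 = -1.46(9.42) = -13.7532.
ε = (∂Q_1/∂P_2)(P_2/Q_1) = -13.7532 × (9.42/362.422) ≈ -0.357.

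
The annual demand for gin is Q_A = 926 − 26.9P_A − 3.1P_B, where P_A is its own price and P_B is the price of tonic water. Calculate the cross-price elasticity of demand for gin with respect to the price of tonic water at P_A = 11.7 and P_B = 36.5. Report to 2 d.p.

At P_A = 11.7 and P_B = 36.5: Q_A = 498.12.
∂Q_A/∂P_B = -3.1.
ε = (∂Q_A/∂P_B)(P_B/Q_A) = -3.1 × (36.5/498.12) ≈ -0.23.

-0.23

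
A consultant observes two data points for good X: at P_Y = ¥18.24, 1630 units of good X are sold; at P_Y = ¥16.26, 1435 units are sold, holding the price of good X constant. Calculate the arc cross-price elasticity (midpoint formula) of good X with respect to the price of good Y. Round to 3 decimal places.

1.109

ΔQ_X = 1435 − 1630 = -195; ΔP_Y = 16.26 − 18.24 = -1.98.
Midpoints: Q̄_X = 1532.5, P̄_Y = 17.25.
ε = (ΔQ_X/Q̄_X)/(ΔP_Y/P̄_Y) = (-195/1532.5)/(-1.98/17.25) ≈ 1.109.
ε > 0: good X and good Y are substitutes.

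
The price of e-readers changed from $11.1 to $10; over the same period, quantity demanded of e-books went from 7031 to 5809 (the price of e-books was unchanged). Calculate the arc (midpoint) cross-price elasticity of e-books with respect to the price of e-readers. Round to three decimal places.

1.826

ΔQ_A = 5809 − 7031 = -1222; ΔP_B = 10 − 11.1 = -1.1.
Midpoints: Q̄_A = 6420.0, P̄_B = 10.55.
ε = (ΔQ_A/Q̄_A)/(ΔP_B/P̄_B) = (-1222/6420.0)/(-1.1/10.55) ≈ 1.826.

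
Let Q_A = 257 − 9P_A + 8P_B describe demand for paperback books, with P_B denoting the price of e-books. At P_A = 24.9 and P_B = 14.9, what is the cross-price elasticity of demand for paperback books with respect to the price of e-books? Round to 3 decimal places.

0.784

At P_A = 24.9 and P_B = 14.9: Q_A = 152.1.
∂Q_A/∂P_B = 8.
ε = (∂Q_A/∂P_B)(P_B/Q_A) = 8 × (14.9/152.1) ≈ 0.784.
Since ε > 0, paperback books and e-books are substitutes.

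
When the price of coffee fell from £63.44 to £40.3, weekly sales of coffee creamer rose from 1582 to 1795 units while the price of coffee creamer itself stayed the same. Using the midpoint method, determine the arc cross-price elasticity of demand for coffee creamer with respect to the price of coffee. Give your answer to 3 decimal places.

ΔQ_A = 1795 − 1582 = 213; ΔP_B = 40.3 − 63.44 = -23.14.
Midpoints: Q̄_A = 1688.5, P̄_B = 51.87.
ε = (ΔQ_A/Q̄_A)/(ΔP_B/P̄_B) = (213/1688.5)/(-23.14/51.87) ≈ -0.283.
ε < 0: coffee creamer and coffee are complements.

-0.283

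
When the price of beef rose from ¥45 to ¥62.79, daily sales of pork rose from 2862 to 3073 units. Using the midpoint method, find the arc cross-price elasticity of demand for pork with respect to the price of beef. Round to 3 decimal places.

ΔQ_A = 3073 − 2862 = 211; ΔP_B = 62.79 − 45 = 17.79.
Midpoints: Q̄_A = 2967.5, P̄_B = 53.89.
ε = (ΔQ_A/Q̄_A)/(ΔP_B/P̄_B) = (211/2967.5)/(17.79/53.89) ≈ 0.215.

0.215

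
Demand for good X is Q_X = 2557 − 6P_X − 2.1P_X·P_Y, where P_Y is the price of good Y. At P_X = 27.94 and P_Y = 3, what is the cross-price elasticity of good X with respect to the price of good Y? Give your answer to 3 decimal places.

-0.080

At P_X = 27.94 and P_Y = 3: Q_X = 2213.338.
∂Q_X/∂P_Y = -2.1P_X = -2.1(27.94) = -58.6740.
ε = (∂Q_X/∂P_Y)(P_Y/Q_X) = -58.6740 × (3/2213.338) ≈ -0.080.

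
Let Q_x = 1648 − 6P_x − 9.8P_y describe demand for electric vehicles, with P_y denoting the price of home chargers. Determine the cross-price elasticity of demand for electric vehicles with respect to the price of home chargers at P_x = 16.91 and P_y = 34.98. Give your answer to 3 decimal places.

At P_x = 16.91 and P_y = 34.98: Q_x = 1203.736.
∂Q_x/∂P_y = -9.8.
ε = (∂Q_x/∂P_y)(P_y/Q_x) = -9.8 × (34.98/1203.736) ≈ -0.285.
Since ε < 0, electric vehicles and home chargers are complements.

-0.285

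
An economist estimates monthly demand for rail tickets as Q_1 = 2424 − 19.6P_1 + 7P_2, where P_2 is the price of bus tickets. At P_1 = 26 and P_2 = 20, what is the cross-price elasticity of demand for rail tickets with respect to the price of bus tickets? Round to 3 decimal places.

At P_1 = 26 and P_2 = 20: Q_1 = 2054.4.
∂Q_1/∂P_2 = 7.
ε = (∂Q_1/∂P_2)(P_2/Q_1) = 7 × (20/2054.4) ≈ 0.068.
Since ε > 0, rail tickets and bus tickets are substitutes.

0.068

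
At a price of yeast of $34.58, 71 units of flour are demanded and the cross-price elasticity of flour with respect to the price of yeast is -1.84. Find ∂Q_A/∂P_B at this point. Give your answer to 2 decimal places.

ε = (∂Q_A/∂P_B)·(P_B/Q_A) ⇒ ∂Q_A/∂P_B = ε·Q_A/P_B = -1.84 × 71/34.58 ≈ -3.78.

-3.78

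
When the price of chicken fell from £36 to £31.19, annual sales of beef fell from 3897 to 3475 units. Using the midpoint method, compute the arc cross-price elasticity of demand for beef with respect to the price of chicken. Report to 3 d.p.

0.800

ΔQ_A = 3475 − 3897 = -422; ΔP_B = 31.19 − 36 = -4.81.
Midpoints: Q̄_A = 3686.0, P̄_B = 33.59.
ε = (ΔQ_A/Q̄_A)/(ΔP_B/P̄_B) = (-422/3686.0)/(-4.81/33.59) ≈ 0.800.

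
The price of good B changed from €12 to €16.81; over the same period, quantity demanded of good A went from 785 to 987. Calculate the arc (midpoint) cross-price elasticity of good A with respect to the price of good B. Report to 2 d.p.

ΔQ_A = 987 − 785 = 202; ΔP_B = 16.81 − 12 = 4.81.
Midpoints: Q̄_A = 886.0, P̄_B = 14.40.
ε = (ΔQ_A/Q̄_A)/(ΔP_B/P̄_B) = (202/886.0)/(4.81/14.40) ≈ 0.68.
ε > 0: good A and good B are substitutes.

0.68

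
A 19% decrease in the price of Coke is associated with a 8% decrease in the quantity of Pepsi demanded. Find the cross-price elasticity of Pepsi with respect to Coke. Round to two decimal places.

0.42

ε = (%ΔQ of Pepsi) / (%ΔP of Coke) = (-8%) / (-19%) ≈ 0.42.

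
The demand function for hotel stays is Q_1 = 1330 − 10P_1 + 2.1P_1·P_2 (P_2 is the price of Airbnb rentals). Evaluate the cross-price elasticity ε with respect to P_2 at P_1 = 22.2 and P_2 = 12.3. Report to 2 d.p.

0.34

At P_1 = 22.2 and P_2 = 12.3: Q_1 = 1681.426.
∂Q_1/∂P_2 = 2.1P_1 = 2.1(22.2) = 46.6200.
ε = (∂Q_1/∂P_2)(P_2/Q_1) = 46.6200 × (12.3/1681.426) ≈ 0.34.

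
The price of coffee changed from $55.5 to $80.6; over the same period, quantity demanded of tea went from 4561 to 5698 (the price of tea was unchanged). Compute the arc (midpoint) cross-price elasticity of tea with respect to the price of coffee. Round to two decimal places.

ΔQ_A = 5698 − 4561 = 1137; ΔP_B = 80.6 − 55.5 = 25.1.
Midpoints: Q̄_A = 5129.5, P̄_B = 68.05.
ε = (ΔQ_A/Q̄_A)/(ΔP_B/P̄_B) = (1137/5129.5)/(25.1/68.05) ≈ 0.60.

0.60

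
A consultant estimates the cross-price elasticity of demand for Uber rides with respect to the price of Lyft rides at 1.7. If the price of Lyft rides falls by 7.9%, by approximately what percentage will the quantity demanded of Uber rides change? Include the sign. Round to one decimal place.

%ΔQ ≈ ε × %ΔP of Lyft rides = 1.7 × (-7.9%) = -13.4%.

-13.4%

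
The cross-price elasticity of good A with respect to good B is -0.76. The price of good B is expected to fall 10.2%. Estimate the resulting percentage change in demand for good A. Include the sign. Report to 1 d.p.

%ΔQ ≈ ε × %ΔP of good B = -0.76 × (-10.2%) = 7.8%.

7.8%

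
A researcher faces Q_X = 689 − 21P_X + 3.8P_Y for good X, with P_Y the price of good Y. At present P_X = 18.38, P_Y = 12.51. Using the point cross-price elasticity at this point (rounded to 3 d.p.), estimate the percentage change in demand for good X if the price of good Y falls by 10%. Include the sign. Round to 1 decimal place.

At P_X = 18.38, P_Y = 12.51: Q_X = 350.558.
∂Q_X/∂P_Y = 3.8.
ε = (∂Q_X/∂P_Y)(P_Y/Q_X) = 3.8000 × 12.51/350.558 ≈ 0.136.
%ΔQ_X ≈ ε × %ΔP_Y = 0.136 × (-10%) = -1.4%.

-1.4%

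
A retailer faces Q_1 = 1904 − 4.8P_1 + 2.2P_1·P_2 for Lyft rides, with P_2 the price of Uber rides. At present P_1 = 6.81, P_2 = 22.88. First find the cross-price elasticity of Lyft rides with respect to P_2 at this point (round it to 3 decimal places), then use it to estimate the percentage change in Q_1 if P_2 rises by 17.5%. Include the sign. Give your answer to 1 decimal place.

At P_1 = 6.81, P_2 = 22.88: Q_1 = 2214.100.
∂Q_1/∂P_2 = 2.2P_1 = 14.9820.
ε = (∂Q_1/∂P_2)(P_2/Q_1) = 14.9820 × 22.88/2214.100 ≈ 0.155.
%ΔQ_1 ≈ ε × %ΔP_2 = 0.155 × (17.5%) = 2.7%.

2.7%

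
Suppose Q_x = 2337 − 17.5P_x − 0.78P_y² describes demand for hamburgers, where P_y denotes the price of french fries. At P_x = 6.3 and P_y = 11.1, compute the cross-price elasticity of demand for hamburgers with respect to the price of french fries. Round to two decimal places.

At P_x = 6.3 and P_y = 11.1: Q_x = 2130.646.
∂Q_x/∂P_y = -1.56P_y = -1.56(11.1) = -17.3160.
ε = (∂Q_x/∂P_y)(P_y/Q_x) = -17.3160 × (11.1/2130.646) ≈ -0.09.
ε < 0: complements.

-0.09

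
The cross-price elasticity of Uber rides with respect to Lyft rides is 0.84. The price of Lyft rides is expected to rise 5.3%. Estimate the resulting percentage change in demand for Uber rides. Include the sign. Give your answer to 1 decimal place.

4.5%

%ΔQ ≈ ε × %ΔP of Lyft rides = 0.84 × (5.3%) = 4.5%.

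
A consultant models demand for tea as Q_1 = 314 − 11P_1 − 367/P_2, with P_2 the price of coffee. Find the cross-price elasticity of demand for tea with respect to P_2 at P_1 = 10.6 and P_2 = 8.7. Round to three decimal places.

0.272

At P_1 = 10.6 and P_2 = 8.7: Q_1 = 155.216.
∂Q_1/∂P_2 = 367/P_2² = 4.8487.
ε = (∂Q_1/∂P_2)(P_2/Q_1) = 4.8487 × (8.7/155.216) ≈ 0.272.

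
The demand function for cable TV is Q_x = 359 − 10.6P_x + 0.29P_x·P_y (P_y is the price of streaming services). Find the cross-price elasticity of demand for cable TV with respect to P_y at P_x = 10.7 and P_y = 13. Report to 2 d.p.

At P_x = 10.7 and P_y = 13: Q_x = 285.919.
∂Q_x/∂P_y = 0.29P_x = 0.29(10.7) = 3.1030.
ε = (∂Q_x/∂P_y)(P_y/Q_x) = 3.1030 × (13/285.919) ≈ 0.14.
ε > 0: substitutes.

0.14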